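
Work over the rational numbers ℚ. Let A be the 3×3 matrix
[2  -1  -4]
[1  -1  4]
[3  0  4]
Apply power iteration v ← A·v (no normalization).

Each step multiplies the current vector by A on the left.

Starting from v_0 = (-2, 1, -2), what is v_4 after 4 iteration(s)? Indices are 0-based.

v_0 = (-2, 1, -2).
v_1 = A·v_0 = (3, -11, -14).
v_2 = A·v_1 = (73, -42, -47).
v_3 = A·v_2 = (376, -73, 31).
v_4 = A·v_3 = (701, 573, 1252).

v_4 = (701, 573, 1252)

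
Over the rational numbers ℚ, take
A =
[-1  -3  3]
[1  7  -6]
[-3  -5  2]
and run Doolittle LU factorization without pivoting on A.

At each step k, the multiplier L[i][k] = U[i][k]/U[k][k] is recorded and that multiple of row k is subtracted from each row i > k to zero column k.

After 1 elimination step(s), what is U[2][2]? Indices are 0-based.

Step 1: pivot at (0,0) is -1.
  row1 ← row1 − (-1)·row0  ⇒  L[1][0]=-1, U row1=(0, 4, -3)
  row2 ← row2 − (3)·row0  ⇒  L[2][0]=3, U row2=(0, 4, -7)

U[2][2] = -7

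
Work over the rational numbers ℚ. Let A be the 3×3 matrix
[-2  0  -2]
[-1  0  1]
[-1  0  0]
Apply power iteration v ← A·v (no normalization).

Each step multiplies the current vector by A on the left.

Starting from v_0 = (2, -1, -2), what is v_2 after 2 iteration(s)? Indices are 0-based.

v_0 = (2, -1, -2).
v_1 = A·v_0 = (0, -4, -2).
v_2 = A·v_1 = (4, -2, 0).

v_2 = (4, -2, 0)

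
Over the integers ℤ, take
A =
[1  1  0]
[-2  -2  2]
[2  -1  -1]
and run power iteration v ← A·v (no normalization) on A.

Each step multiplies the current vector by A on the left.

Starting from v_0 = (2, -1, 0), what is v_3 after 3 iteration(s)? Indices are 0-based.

v_3 = (11, -24, -13)

v_0 = (2, -1, 0).
v_1 = A·v_0 = (1, -2, 5).
v_2 = A·v_1 = (-1, 12, -1).
v_3 = A·v_2 = (11, -24, -13).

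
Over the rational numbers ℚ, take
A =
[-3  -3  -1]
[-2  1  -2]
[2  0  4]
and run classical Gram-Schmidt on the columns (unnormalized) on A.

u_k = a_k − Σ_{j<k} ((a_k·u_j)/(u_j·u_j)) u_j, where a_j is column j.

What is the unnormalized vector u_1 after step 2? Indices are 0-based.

Step 1: u_0 = a_0 = (-3, -2, 2).
Step 2: u_1 = a_1 − (7/17)·u_0 = (-30/17, 31/17, -14/17).

u_1 = (-30/17, 31/17, -14/17)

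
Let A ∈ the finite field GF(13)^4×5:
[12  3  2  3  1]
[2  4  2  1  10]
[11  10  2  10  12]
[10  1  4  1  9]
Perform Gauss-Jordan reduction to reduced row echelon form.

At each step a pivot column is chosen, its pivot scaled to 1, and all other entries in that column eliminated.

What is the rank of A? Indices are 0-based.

[1] R0 /= 12  ⇒  (1, 10, 11, 10, 12)
     R1 -= 2·R0  ⇒  (0, 10, 6, 7, 12)
     R2 -= 11·R0  ⇒  (0, 4, 11, 4, 10)
     R3 -= 10·R0  ⇒  (0, 5, 11, 5, 6)
[2] R1 /= 10  ⇒  (0, 1, 11, 2, 9)
     R0 -= 10·R1  ⇒  (1, 0, 5, 3, 0)
     R2 -= 4·R1  ⇒  (0, 0, 6, 9, 0)
     R3 -= 5·R1  ⇒  (0, 0, 8, 8, 0)
[3] R2 /= 6  ⇒  (0, 0, 1, 8, 0)
     R0 -= 5·R2  ⇒  (1, 0, 0, 2, 0)
     R1 -= 11·R2  ⇒  (0, 1, 0, 5, 9)
     R3 -= 8·R2  ⇒  (0, 0, 0, 9, 0)
[4] R3 /= 9  ⇒  (0, 0, 0, 1, 0)
     R0 -= 2·R3  ⇒  (1, 0, 0, 0, 0)
     R1 -= 5·R3  ⇒  (0, 1, 0, 0, 9)
     R2 -= 8·R3  ⇒  (0, 0, 1, 0, 0)

rank = 4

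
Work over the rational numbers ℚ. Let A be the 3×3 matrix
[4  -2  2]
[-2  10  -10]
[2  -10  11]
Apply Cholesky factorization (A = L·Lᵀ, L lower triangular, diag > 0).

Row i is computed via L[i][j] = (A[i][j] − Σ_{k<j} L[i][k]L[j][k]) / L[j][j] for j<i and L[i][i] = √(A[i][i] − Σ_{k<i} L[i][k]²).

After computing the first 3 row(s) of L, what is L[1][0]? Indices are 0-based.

Step 1: L[0][0] = √(4) = 2.
  L[1][0] = (-2) / L[0][0] = -1.
Step 2: L[1][1] = √(9) = 3.
  L[2][0] = (2) / L[0][0] = 1.
  L[2][1] = (-9) / L[1][1] = -3.
Step 3: L[2][2] = √(1) = 1.

L[1][0] = -1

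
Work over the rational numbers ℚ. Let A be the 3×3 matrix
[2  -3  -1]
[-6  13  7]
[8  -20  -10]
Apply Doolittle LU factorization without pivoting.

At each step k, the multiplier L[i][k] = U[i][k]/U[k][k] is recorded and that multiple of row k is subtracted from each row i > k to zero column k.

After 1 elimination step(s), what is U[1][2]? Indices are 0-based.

[col 0] pivot 2
  R1 -= -3*R0 → (0, 4, 4)  (L[1][0] := -3)
  R2 -= 4*R0 → (0, -8, -6)  (L[2][0] := 4)

U[1][2] = 4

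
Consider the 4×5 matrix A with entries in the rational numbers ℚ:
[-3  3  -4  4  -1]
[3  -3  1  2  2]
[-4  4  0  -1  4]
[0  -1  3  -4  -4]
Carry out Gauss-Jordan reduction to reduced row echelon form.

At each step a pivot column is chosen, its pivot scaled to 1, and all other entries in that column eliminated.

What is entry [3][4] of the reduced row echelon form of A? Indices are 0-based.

M[3][4] = 64/39

pivot(0,0)=-3: scale R0 → (1, -1, 4/3, -4/3, 1/3)
  clear (1,0): R1 −= (3)R0 → (0, 0, -3, 6, 1)
  clear (2,0): R2 −= (-4)R0 → (0, 0, 16/3, -19/3, 16/3)
pivot(1,1): swap R1↔R3
pivot(1,1)=-1: scale R1 → (0, 1, -3, 4, 4)
  clear (0,1): R0 −= (-1)R1 → (1, 0, -5/3, 8/3, 13/3)
pivot(2,2)=16/3: scale R2 → (0, 0, 1, -19/16, 1)
  clear (0,2): R0 −= (-5/3)R2 → (1, 0, 0, 11/16, 6)
  clear (1,2): R1 −= (-3)R2 → (0, 1, 0, 7/16, 7)
  clear (3,2): R3 −= (-3)R2 → (0, 0, 0, 39/16, 4)
pivot(3,3)=39/16: scale R3 → (0, 0, 0, 1, 64/39)
  clear (0,3): R0 −= (11/16)R3 → (1, 0, 0, 0, 190/39)
  clear (1,3): R1 −= (7/16)R3 → (0, 1, 0, 0, 245/39)
  clear (2,3): R2 −= (-19/16)R3 → (0, 0, 1, 0, 115/39)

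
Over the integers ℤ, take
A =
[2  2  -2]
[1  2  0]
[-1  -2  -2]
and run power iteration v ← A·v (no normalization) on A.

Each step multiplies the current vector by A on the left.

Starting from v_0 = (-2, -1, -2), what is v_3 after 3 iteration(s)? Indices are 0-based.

v_0 = (-2, -1, -2).
v_1 = A·v_0 = (-2, -4, 8).
v_2 = A·v_1 = (-28, -10, -6).
v_3 = A·v_2 = (-64, -48, 60).

v_3 = (-64, -48, 60)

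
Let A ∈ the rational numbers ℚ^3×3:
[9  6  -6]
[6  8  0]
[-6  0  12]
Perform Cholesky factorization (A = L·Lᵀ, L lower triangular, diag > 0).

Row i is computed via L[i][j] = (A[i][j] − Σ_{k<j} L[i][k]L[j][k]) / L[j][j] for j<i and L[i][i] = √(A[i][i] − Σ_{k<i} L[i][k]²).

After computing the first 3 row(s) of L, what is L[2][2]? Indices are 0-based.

L[2][2] = 2

Step 1: L[0][0] = √(9) = 3.
  L[1][0] = (6) / L[0][0] = 2.
Step 2: L[1][1] = √(4) = 2.
  L[2][0] = (-6) / L[0][0] = -2.
  L[2][1] = (4) / L[1][1] = 2.
Step 3: L[2][2] = √(4) = 2.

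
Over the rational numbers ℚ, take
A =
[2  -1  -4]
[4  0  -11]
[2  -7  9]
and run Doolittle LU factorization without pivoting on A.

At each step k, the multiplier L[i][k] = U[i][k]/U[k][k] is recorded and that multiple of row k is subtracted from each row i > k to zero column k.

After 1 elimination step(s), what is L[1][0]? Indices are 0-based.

Step 1: pivot at (0,0) is 2.
  row1 ← row1 − (2)·row0  ⇒  L[1][0]=2, U row1=(0, 2, -3)
  row2 ← row2 − (1)·row0  ⇒  L[2][0]=1, U row2=(0, -6, 13)

L[1][0] = 2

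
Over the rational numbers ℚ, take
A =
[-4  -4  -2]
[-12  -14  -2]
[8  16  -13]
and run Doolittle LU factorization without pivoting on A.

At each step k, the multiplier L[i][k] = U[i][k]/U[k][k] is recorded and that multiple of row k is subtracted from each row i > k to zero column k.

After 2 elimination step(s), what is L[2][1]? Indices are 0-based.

[col 0] pivot -4
  R1 -= 3*R0 → (0, -2, 4)  (L[1][0] := 3)
  R2 -= -2*R0 → (0, 8, -17)  (L[2][0] := -2)
[col 1] pivot -2
  R2 -= -4*R1 → (0, 0, -1)  (L[2][1] := -4)

L[2][1] = -4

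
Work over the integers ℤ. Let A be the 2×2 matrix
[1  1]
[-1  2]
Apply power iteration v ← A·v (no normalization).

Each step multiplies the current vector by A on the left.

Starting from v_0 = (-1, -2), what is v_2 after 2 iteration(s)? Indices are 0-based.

v_0 = (-1, -2).
v_1 = A·v_0 = (-3, -3).
v_2 = A·v_1 = (-6, -3).

v_2 = (-6, -3)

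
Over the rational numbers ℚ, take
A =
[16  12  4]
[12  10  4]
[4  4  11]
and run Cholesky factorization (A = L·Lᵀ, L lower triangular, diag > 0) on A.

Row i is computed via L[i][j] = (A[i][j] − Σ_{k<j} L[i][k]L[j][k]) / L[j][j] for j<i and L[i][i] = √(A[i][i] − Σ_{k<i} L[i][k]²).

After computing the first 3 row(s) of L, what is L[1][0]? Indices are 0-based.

Step 1: L[0][0] = √(16) = 4.
  L[1][0] = (12) / L[0][0] = 3.
Step 2: L[1][1] = √(1) = 1.
  L[2][0] = (4) / L[0][0] = 1.
  L[2][1] = (1) / L[1][1] = 1.
Step 3: L[2][2] = √(9) = 3.

L[1][0] = 3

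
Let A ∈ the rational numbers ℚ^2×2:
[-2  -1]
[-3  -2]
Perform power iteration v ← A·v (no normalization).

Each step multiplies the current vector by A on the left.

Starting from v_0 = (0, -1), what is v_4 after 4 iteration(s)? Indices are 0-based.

v_0 = (0, -1).
v_1 = A·v_0 = (1, 2).
v_2 = A·v_1 = (-4, -7).
v_3 = A·v_2 = (15, 26).
v_4 = A·v_3 = (-56, -97).

v_4 = (-56, -97)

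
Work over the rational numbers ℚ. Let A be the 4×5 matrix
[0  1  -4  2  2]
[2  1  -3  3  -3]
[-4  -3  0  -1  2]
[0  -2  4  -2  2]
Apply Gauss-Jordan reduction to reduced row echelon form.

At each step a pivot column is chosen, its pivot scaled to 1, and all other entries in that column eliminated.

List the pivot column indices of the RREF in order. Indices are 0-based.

pivot columns: 0, 1, 2, 3

[1] R0 <-> R1
[1] R0 /= 2  ⇒  (1, 1/2, -3/2, 3/2, -3/2)
     R2 -= -4·R0  ⇒  (0, -1, -6, 5, -4)
[2] R1 /= 1  ⇒  (0, 1, -4, 2, 2)
     R0 -= 1/2·R1  ⇒  (1, 0, 1/2, 1/2, -5/2)
     R2 -= -1·R1  ⇒  (0, 0, -10, 7, -2)
     R3 -= -2·R1  ⇒  (0, 0, -4, 2, 6)
[3] R2 /= -10  ⇒  (0, 0, 1, -7/10, 1/5)
     R0 -= 1/2·R2  ⇒  (1, 0, 0, 17/20, -13/5)
     R1 -= -4·R2  ⇒  (0, 1, 0, -4/5, 14/5)
     R3 -= -4·R2  ⇒  (0, 0, 0, -4/5, 34/5)
[4] R3 /= -4/5  ⇒  (0, 0, 0, 1, -17/2)
     R0 -= 17/20·R3  ⇒  (1, 0, 0, 0, 37/8)
     R1 -= -4/5·R3  ⇒  (0, 1, 0, 0, -4)
     R2 -= -7/10·R3  ⇒  (0, 0, 1, 0, -23/4)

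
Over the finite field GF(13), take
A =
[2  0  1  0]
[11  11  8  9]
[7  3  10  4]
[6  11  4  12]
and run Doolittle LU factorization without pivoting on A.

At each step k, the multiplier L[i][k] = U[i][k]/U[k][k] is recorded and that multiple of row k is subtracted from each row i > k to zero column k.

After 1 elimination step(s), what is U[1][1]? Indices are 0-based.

U[1][1] = 11

Step 1: pivot at (0,0) is 2.
  row1 ← row1 − (12)·row0  ⇒  L[1][0]=12, U row1=(0, 11, 9, 9)
  row2 ← row2 − (10)·row0  ⇒  L[2][0]=10, U row2=(0, 3, 0, 4)
  row3 ← row3 − (3)·row0  ⇒  L[3][0]=3, U row3=(0, 11, 1, 12)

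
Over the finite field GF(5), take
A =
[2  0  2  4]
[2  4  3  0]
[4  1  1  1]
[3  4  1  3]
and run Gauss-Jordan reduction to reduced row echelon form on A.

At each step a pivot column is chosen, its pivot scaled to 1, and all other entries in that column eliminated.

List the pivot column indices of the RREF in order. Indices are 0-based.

pivot columns: 0, 1, 2

[1] R0 /= 2  ⇒  (1, 0, 1, 2)
     R1 -= 2·R0  ⇒  (0, 4, 1, 1)
     R2 -= 4·R0  ⇒  (0, 1, 2, 3)
     R3 -= 3·R0  ⇒  (0, 4, 3, 2)
[2] R1 /= 4  ⇒  (0, 1, 4, 4)
     R2 -= 1·R1  ⇒  (0, 0, 3, 4)
     R3 -= 4·R1  ⇒  (0, 0, 2, 1)
[3] R2 /= 3  ⇒  (0, 0, 1, 3)
     R0 -= 1·R2  ⇒  (1, 0, 0, 4)
     R1 -= 4·R2  ⇒  (0, 1, 0, 2)
     R3 -= 2·R2  ⇒  (0, 0, 0, 0)
column 3 empty below row 3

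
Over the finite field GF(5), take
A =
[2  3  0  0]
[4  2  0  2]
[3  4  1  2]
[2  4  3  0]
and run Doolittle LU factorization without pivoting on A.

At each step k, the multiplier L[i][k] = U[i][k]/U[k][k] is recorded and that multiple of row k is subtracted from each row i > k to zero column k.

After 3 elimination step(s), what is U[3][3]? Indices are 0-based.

k=0: U[0][0]=2
  eliminate (1,0): mult=2, new row 1: (0, 1, 0, 2); set L[1][0]=2
  eliminate (2,0): mult=4, new row 2: (0, 2, 1, 2); set L[2][0]=4
  eliminate (3,0): mult=1, new row 3: (0, 1, 3, 0); set L[3][0]=1
k=1: U[1][1]=1
  eliminate (2,1): mult=2, new row 2: (0, 0, 1, 3); set L[2][1]=2
  eliminate (3,1): mult=1, new row 3: (0, 0, 3, 3); set L[3][1]=1
k=2: U[2][2]=1
  eliminate (3,2): mult=3, new row 3: (0, 0, 0, 4); set L[3][2]=3

U[3][3] = 4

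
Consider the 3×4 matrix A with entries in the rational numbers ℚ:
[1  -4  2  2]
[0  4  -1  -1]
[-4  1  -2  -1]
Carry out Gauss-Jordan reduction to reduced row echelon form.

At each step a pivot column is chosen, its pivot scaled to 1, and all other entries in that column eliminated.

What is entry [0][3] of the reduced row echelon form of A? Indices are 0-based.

M[0][3] = -4/9

step 1: normalize row 0 (÷1) = (1, -4, 2, 2)
  row 2: subtract -4×row0 = (0, -15, 6, 7)
step 2: normalize row 1 (÷4) = (0, 1, -1/4, -1/4)
  row 0: subtract -4×row1 = (1, 0, 1, 1)
  row 2: subtract -15×row1 = (0, 0, 9/4, 13/4)
step 3: normalize row 2 (÷9/4) = (0, 0, 1, 13/9)
  row 0: subtract 1×row2 = (1, 0, 0, -4/9)
  row 1: subtract -1/4×row2 = (0, 1, 0, 1/9)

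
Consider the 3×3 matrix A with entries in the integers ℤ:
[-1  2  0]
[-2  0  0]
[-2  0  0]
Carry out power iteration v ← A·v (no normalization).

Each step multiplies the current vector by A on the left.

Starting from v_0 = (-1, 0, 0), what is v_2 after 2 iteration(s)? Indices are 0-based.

v_2 = (3, -2, -2)

v_0 = (-1, 0, 0).
v_1 = A·v_0 = (1, 2, 2).
v_2 = A·v_1 = (3, -2, -2).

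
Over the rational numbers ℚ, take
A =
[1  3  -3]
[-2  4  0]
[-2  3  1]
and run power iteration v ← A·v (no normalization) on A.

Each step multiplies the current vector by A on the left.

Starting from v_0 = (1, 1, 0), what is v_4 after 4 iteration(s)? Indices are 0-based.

v_0 = (1, 1, 0).
v_1 = A·v_0 = (4, 2, 1).
v_2 = A·v_1 = (7, 0, -1).
v_3 = A·v_2 = (10, -14, -15).
v_4 = A·v_3 = (13, -76, -77).

v_4 = (13, -76, -77)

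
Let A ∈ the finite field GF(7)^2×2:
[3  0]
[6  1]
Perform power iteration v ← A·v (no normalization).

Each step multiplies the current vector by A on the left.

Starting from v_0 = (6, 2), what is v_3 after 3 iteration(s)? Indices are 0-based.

v_3 = (1, 1)

v_0 = (6, 2).
v_1 = A·v_0 = (4, 3).
v_2 = A·v_1 = (5, 6).
v_3 = A·v_2 = (1, 1).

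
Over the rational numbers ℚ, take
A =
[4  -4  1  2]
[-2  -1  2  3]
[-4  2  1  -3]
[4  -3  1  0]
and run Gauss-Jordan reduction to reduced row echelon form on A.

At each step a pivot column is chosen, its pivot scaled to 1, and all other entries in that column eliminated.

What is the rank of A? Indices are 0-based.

rank = 4

[1] R0 /= 4  ⇒  (1, -1, 1/4, 1/2)
     R1 -= -2·R0  ⇒  (0, -3, 5/2, 4)
     R2 -= -4·R0  ⇒  (0, -2, 2, -1)
     R3 -= 4·R0  ⇒  (0, 1, 0, -2)
[2] R1 /= -3  ⇒  (0, 1, -5/6, -4/3)
     R0 -= -1·R1  ⇒  (1, 0, -7/12, -5/6)
     R2 -= -2·R1  ⇒  (0, 0, 1/3, -11/3)
     R3 -= 1·R1  ⇒  (0, 0, 5/6, -2/3)
[3] R2 /= 1/3  ⇒  (0, 0, 1, -11)
     R0 -= -7/12·R2  ⇒  (1, 0, 0, -29/4)
     R1 -= -5/6·R2  ⇒  (0, 1, 0, -21/2)
     R3 -= 5/6·R2  ⇒  (0, 0, 0, 17/2)
[4] R3 /= 17/2  ⇒  (0, 0, 0, 1)
     R0 -= -29/4·R3  ⇒  (1, 0, 0, 0)
     R1 -= -21/2·R3  ⇒  (0, 1, 0, 0)
     R2 -= -11·R3  ⇒  (0, 0, 1, 0)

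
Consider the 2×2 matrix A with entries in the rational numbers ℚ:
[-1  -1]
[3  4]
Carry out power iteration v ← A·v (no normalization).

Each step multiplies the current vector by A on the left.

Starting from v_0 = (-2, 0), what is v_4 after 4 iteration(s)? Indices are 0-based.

v_0 = (-2, 0).
v_1 = A·v_0 = (2, -6).
v_2 = A·v_1 = (4, -18).
v_3 = A·v_2 = (14, -60).
v_4 = A·v_3 = (46, -198).

v_4 = (46, -198)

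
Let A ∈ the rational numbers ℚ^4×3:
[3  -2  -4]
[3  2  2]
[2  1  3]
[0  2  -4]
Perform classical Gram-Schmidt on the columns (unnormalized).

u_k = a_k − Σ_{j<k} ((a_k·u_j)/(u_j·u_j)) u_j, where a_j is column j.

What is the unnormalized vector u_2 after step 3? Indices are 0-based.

Step 1: u_0 = a_0 = (3, 3, 2, 0).
Step 2: u_1 = a_1 − (1/11)·u_0 = (-25/11, 19/11, 9/11, 2).
Step 3: u_2 = a_2 − (0)·u_0 − (77/141)·u_1 = (-389/141, 149/141, 120/47, -718/141).

u_2 = (-389/141, 149/141, 120/47, -718/141)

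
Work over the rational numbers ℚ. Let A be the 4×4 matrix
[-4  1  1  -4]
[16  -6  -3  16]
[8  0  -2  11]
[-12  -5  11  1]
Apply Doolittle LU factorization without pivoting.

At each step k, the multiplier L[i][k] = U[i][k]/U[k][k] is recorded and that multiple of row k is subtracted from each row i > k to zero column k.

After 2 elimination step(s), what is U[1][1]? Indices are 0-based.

Step 1: pivot at (0,0) is -4.
  row1 ← row1 − (-4)·row0  ⇒  L[1][0]=-4, U row1=(0, -2, 1, 0)
  row2 ← row2 − (-2)·row0  ⇒  L[2][0]=-2, U row2=(0, 2, 0, 3)
  row3 ← row3 − (3)·row0  ⇒  L[3][0]=3, U row3=(0, -8, 8, 13)
Step 2: pivot at (1,1) is -2.
  row2 ← row2 − (-1)·row1  ⇒  L[2][1]=-1, U row2=(0, 0, 1, 3)
  row3 ← row3 − (4)·row1  ⇒  L[3][1]=4, U row3=(0, 0, 4, 13)

U[1][1] = -2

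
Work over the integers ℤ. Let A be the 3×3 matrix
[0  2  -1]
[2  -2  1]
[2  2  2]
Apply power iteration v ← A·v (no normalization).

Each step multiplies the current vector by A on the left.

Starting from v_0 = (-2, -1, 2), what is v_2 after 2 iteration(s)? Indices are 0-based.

v_0 = (-2, -1, 2).
v_1 = A·v_0 = (-4, 0, -2).
v_2 = A·v_1 = (2, -10, -12).

v_2 = (2, -10, -12)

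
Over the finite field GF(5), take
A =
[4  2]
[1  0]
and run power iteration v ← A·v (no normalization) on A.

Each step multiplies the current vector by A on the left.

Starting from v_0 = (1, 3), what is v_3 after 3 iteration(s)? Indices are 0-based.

v_0 = (1, 3).
v_1 = A·v_0 = (0, 1).
v_2 = A·v_1 = (2, 0).
v_3 = A·v_2 = (3, 2).

v_3 = (3, 2)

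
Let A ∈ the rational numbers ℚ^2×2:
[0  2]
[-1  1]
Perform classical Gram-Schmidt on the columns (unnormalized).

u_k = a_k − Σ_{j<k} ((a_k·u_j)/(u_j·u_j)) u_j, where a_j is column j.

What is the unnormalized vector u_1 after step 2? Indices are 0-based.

u_1 = (2, 0)

Step 1: u_0 = a_0 = (0, -1).
Step 2: u_1 = a_1 − (-1)·u_0 = (2, 0).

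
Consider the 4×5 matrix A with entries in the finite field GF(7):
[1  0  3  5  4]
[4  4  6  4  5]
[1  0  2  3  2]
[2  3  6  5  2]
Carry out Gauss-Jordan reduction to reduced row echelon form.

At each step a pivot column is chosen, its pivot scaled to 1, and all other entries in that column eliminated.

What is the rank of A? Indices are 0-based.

step 1: normalize row 0 (÷1) = (1, 0, 3, 5, 4)
  row 1: subtract 4×row0 = (0, 4, 1, 5, 3)
  row 2: subtract 1×row0 = (0, 0, 6, 5, 5)
  row 3: subtract 2×row0 = (0, 3, 0, 2, 1)
step 2: normalize row 1 (÷4) = (0, 1, 2, 3, 6)
  row 3: subtract 3×row1 = (0, 0, 1, 0, 4)
step 3: normalize row 2 (÷6) = (0, 0, 1, 2, 2)
  row 0: subtract 3×row2 = (1, 0, 0, 6, 5)
  row 1: subtract 2×row2 = (0, 1, 0, 6, 2)
  row 3: subtract 1×row2 = (0, 0, 0, 5, 2)
step 4: normalize row 3 (÷5) = (0, 0, 0, 1, 6)
  row 0: subtract 6×row3 = (1, 0, 0, 0, 4)
  row 1: subtract 6×row3 = (0, 1, 0, 0, 1)
  row 2: subtract 2×row3 = (0, 0, 1, 0, 4)

rank = 4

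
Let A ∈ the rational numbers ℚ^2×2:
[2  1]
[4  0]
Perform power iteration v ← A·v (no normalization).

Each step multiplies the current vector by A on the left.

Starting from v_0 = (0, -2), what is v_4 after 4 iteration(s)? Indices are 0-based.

v_4 = (-48, -64)

v_0 = (0, -2).
v_1 = A·v_0 = (-2, 0).
v_2 = A·v_1 = (-4, -8).
v_3 = A·v_2 = (-16, -16).
v_4 = A·v_3 = (-48, -64).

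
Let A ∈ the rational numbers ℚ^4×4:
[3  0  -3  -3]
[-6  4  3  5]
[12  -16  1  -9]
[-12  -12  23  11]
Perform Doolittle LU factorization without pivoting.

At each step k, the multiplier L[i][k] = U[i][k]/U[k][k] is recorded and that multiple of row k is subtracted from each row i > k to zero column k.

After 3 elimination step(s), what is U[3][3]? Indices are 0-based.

k=0: U[0][0]=3
  eliminate (1,0): mult=-2, new row 1: (0, 4, -3, -1); set L[1][0]=-2
  eliminate (2,0): mult=4, new row 2: (0, -16, 13, 3); set L[2][0]=4
  eliminate (3,0): mult=-4, new row 3: (0, -12, 11, -1); set L[3][0]=-4
k=1: U[1][1]=4
  eliminate (2,1): mult=-4, new row 2: (0, 0, 1, -1); set L[2][1]=-4
  eliminate (3,1): mult=-3, new row 3: (0, 0, 2, -4); set L[3][1]=-3
k=2: U[2][2]=1
  eliminate (3,2): mult=2, new row 3: (0, 0, 0, -2); set L[3][2]=2

U[3][3] = -2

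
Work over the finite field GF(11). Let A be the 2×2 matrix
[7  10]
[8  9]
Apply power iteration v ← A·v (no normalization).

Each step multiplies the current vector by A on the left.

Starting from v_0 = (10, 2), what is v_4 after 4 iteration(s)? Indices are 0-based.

v_4 = (8, 0)

v_0 = (10, 2).
v_1 = A·v_0 = (2, 10).
v_2 = A·v_1 = (4, 7).
v_3 = A·v_2 = (10, 7).
v_4 = A·v_3 = (8, 0).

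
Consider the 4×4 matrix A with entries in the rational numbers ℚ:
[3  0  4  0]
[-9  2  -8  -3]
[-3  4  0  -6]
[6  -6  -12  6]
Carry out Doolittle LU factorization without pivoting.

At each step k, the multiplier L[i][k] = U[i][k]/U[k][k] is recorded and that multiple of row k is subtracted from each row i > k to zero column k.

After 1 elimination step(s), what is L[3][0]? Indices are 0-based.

L[3][0] = 2

k=0: U[0][0]=3
  eliminate (1,0): mult=-3, new row 1: (0, 2, 4, -3); set L[1][0]=-3
  eliminate (2,0): mult=-1, new row 2: (0, 4, 4, -6); set L[2][0]=-1
  eliminate (3,0): mult=2, new row 3: (0, -6, -20, 6); set L[3][0]=2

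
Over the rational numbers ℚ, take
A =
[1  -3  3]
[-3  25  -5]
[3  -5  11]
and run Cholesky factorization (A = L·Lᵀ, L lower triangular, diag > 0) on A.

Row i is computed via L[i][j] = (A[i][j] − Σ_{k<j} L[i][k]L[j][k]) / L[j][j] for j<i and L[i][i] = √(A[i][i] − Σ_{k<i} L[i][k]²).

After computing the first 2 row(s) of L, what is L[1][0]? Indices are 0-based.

Step 1: L[0][0] = √(1) = 1.
  L[1][0] = (-3) / L[0][0] = -3.
Step 2: L[1][1] = √(16) = 4.

L[1][0] = -3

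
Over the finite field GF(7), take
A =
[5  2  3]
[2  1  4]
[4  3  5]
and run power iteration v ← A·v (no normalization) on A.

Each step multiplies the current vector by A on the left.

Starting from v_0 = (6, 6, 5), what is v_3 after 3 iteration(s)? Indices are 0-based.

v_3 = (4, 3, 5)

v_0 = (6, 6, 5).
v_1 = A·v_0 = (1, 3, 4).
v_2 = A·v_1 = (2, 0, 5).
v_3 = A·v_2 = (4, 3, 5).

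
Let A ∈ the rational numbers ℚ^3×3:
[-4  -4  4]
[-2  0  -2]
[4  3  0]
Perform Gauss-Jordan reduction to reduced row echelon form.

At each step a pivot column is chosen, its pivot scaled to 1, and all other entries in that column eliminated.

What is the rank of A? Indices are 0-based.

rank = 3

pivot(0,0)=-4: scale R0 → (1, 1, -1)
  clear (1,0): R1 −= (-2)R0 → (0, 2, -4)
  clear (2,0): R2 −= (4)R0 → (0, -1, 4)
pivot(1,1)=2: scale R1 → (0, 1, -2)
  clear (0,1): R0 −= (1)R1 → (1, 0, 1)
  clear (2,1): R2 −= (-1)R1 → (0, 0, 2)
pivot(2,2)=2: scale R2 → (0, 0, 1)
  clear (0,2): R0 −= (1)R2 → (1, 0, 0)
  clear (1,2): R1 −= (-2)R2 → (0, 1, 0)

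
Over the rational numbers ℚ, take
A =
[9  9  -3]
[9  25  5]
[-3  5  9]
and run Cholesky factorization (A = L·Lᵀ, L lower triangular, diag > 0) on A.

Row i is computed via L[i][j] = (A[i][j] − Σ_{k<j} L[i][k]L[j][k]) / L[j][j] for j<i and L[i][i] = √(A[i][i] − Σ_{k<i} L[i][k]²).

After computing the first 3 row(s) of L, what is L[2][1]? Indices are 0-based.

L[2][1] = 2

Step 1: L[0][0] = √(9) = 3.
  L[1][0] = (9) / L[0][0] = 3.
Step 2: L[1][1] = √(16) = 4.
  L[2][0] = (-3) / L[0][0] = -1.
  L[2][1] = (8) / L[1][1] = 2.
Step 3: L[2][2] = √(4) = 2.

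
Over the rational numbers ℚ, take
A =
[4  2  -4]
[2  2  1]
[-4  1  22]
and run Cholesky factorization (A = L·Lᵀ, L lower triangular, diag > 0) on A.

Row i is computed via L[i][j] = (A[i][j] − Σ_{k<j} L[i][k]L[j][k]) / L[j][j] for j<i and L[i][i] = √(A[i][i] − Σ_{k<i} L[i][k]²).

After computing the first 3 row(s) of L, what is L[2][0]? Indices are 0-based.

Step 1: L[0][0] = √(4) = 2.
  L[1][0] = (2) / L[0][0] = 1.
Step 2: L[1][1] = √(1) = 1.
  L[2][0] = (-4) / L[0][0] = -2.
  L[2][1] = (3) / L[1][1] = 3.
Step 3: L[2][2] = √(9) = 3.

L[2][0] = -2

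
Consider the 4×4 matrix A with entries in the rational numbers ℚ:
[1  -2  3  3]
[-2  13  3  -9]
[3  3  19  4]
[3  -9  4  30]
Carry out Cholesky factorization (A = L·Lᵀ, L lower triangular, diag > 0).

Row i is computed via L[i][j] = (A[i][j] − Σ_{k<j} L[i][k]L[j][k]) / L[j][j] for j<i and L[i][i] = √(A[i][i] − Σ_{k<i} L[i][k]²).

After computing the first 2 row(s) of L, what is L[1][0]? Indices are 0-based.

Step 1: L[0][0] = √(1) = 1.
  L[1][0] = (-2) / L[0][0] = -2.
Step 2: L[1][1] = √(9) = 3.

L[1][0] = -2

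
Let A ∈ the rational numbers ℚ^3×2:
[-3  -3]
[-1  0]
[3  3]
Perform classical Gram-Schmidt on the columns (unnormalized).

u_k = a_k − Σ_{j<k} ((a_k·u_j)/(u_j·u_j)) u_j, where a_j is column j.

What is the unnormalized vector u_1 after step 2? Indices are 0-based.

u_1 = (-3/19, 18/19, 3/19)

Step 1: u_0 = a_0 = (-3, -1, 3).
Step 2: u_1 = a_1 − (18/19)·u_0 = (-3/19, 18/19, 3/19).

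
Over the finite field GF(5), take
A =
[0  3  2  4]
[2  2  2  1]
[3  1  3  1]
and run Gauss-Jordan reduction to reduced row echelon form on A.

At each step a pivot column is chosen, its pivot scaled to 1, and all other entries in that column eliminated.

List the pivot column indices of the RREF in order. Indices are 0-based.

[1] R0 <-> R1
[1] R0 /= 2  ⇒  (1, 1, 1, 3)
     R2 -= 3·R0  ⇒  (0, 3, 0, 2)
[2] R1 /= 3  ⇒  (0, 1, 4, 3)
     R0 -= 1·R1  ⇒  (1, 0, 2, 0)
     R2 -= 3·R1  ⇒  (0, 0, 3, 3)
[3] R2 /= 3  ⇒  (0, 0, 1, 1)
     R0 -= 2·R2  ⇒  (1, 0, 0, 3)
     R1 -= 4·R2  ⇒  (0, 1, 0, 4)

pivot columns: 0, 1, 2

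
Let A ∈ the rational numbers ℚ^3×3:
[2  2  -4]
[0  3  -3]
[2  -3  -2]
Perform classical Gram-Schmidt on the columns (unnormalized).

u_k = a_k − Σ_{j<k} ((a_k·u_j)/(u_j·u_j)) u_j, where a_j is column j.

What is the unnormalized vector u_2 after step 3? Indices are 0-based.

u_2 = (27/43, -45/43, -27/43)

Step 1: u_0 = a_0 = (2, 0, 2).
Step 2: u_1 = a_1 − (-1/4)·u_0 = (5/2, 3, -5/2).
Step 3: u_2 = a_2 − (-3/2)·u_0 − (-28/43)·u_1 = (27/43, -45/43, -27/43).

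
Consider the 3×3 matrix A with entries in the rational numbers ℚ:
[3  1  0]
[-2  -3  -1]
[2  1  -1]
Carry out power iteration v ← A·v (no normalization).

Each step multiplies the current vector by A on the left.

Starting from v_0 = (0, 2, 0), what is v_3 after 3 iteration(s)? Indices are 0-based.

v_3 = (12, -32, 16)

v_0 = (0, 2, 0).
v_1 = A·v_0 = (2, -6, 2).
v_2 = A·v_1 = (0, 12, -4).
v_3 = A·v_2 = (12, -32, 16).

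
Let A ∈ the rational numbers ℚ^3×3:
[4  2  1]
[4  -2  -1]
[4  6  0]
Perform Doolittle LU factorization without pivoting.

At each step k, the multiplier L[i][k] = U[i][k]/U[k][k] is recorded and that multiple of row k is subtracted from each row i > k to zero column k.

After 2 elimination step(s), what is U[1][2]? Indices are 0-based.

[col 0] pivot 4
  R1 -= 1*R0 → (0, -4, -2)  (L[1][0] := 1)
  R2 -= 1*R0 → (0, 4, -1)  (L[2][0] := 1)
[col 1] pivot -4
  R2 -= -1*R1 → (0, 0, -3)  (L[2][1] := -1)

U[1][2] = -2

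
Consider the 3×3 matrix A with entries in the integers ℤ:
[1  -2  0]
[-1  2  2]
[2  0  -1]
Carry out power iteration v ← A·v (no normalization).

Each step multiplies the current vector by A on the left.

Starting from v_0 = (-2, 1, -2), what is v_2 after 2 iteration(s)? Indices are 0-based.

v_2 = (-4, 0, -6)

v_0 = (-2, 1, -2).
v_1 = A·v_0 = (-4, 0, -2).
v_2 = A·v_1 = (-4, 0, -6).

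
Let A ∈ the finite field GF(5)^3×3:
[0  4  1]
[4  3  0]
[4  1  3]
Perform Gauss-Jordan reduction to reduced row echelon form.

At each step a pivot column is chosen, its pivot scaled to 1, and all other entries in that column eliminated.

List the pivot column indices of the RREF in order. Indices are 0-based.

[1] R0 <-> R1
[1] R0 /= 4  ⇒  (1, 2, 0)
     R2 -= 4·R0  ⇒  (0, 3, 3)
[2] R1 /= 4  ⇒  (0, 1, 4)
     R0 -= 2·R1  ⇒  (1, 0, 2)
     R2 -= 3·R1  ⇒  (0, 0, 1)
[3] R2 /= 1  ⇒  (0, 0, 1)
     R0 -= 2·R2  ⇒  (1, 0, 0)
     R1 -= 4·R2  ⇒  (0, 1, 0)

pivot columns: 0, 1, 2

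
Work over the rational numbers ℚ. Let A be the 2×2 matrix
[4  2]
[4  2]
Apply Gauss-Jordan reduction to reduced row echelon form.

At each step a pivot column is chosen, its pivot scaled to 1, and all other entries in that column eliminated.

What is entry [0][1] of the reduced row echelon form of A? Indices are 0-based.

step 1: normalize row 0 (÷4) = (1, 1/2)
  row 1: subtract 4×row0 = (0, 0)
skip col 1 (zero from row 1)

M[0][1] = 1/2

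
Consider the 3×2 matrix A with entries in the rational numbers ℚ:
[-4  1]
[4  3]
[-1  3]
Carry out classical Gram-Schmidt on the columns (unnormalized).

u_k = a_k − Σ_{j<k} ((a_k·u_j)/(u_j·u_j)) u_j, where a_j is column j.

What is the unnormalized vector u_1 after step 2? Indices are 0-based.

Step 1: u_0 = a_0 = (-4, 4, -1).
Step 2: u_1 = a_1 − (5/33)·u_0 = (53/33, 79/33, 104/33).

u_1 = (53/33, 79/33, 104/33)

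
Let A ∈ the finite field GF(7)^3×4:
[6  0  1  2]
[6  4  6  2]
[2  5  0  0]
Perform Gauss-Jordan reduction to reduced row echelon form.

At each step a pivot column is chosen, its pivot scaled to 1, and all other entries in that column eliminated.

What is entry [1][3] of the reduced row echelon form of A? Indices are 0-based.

M[1][3] = 2

step 1: normalize row 0 (÷6) = (1, 0, 6, 5)
  row 1: subtract 6×row0 = (0, 4, 5, 0)
  row 2: subtract 2×row0 = (0, 5, 2, 4)
step 2: normalize row 1 (÷4) = (0, 1, 3, 0)
  row 2: subtract 5×row1 = (0, 0, 1, 4)
step 3: normalize row 2 (÷1) = (0, 0, 1, 4)
  row 0: subtract 6×row2 = (1, 0, 0, 2)
  row 1: subtract 3×row2 = (0, 1, 0, 2)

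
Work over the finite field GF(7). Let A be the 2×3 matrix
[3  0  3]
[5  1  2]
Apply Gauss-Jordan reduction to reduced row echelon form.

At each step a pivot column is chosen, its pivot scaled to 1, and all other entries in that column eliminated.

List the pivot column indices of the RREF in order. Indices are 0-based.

pivot columns: 0, 1

step 1: normalize row 0 (÷3) = (1, 0, 1)
  row 1: subtract 5×row0 = (0, 1, 4)
step 2: normalize row 1 (÷1) = (0, 1, 4)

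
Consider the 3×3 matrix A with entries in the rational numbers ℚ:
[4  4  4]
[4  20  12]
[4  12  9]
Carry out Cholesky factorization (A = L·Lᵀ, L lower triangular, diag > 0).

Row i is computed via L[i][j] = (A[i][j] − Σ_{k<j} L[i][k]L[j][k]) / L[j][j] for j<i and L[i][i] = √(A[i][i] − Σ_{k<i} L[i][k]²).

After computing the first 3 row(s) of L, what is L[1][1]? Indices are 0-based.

L[1][1] = 4

Step 1: L[0][0] = √(4) = 2.
  L[1][0] = (4) / L[0][0] = 2.
Step 2: L[1][1] = √(16) = 4.
  L[2][0] = (4) / L[0][0] = 2.
  L[2][1] = (8) / L[1][1] = 2.
Step 3: L[2][2] = √(1) = 1.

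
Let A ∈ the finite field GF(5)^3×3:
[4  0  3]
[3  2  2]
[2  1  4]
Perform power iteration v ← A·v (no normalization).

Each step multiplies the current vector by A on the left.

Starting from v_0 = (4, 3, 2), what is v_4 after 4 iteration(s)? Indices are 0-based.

v_0 = (4, 3, 2).
v_1 = A·v_0 = (2, 2, 4).
v_2 = A·v_1 = (0, 3, 2).
v_3 = A·v_2 = (1, 0, 1).
v_4 = A·v_3 = (2, 0, 1).

v_4 = (2, 0, 1)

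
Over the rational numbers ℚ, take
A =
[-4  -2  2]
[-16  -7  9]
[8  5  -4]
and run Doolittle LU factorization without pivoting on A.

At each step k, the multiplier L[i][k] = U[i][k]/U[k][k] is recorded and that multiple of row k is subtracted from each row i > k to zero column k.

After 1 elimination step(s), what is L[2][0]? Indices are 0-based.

L[2][0] = -2

k=0: U[0][0]=-4
  eliminate (1,0): mult=4, new row 1: (0, 1, 1); set L[1][0]=4
  eliminate (2,0): mult=-2, new row 2: (0, 1, 0); set L[2][0]=-2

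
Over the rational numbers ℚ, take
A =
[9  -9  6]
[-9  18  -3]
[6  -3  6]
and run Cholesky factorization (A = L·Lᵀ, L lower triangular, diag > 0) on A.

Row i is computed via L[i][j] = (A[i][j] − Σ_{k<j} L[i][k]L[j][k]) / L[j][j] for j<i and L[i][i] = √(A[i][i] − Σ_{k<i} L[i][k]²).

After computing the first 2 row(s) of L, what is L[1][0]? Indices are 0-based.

Step 1: L[0][0] = √(9) = 3.
  L[1][0] = (-9) / L[0][0] = -3.
Step 2: L[1][1] = √(9) = 3.

L[1][0] = -3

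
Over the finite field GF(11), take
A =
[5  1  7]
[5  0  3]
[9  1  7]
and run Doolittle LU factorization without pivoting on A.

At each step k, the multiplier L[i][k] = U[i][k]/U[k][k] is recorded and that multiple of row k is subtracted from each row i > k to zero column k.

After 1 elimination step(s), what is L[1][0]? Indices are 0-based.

L[1][0] = 1

[col 0] pivot 5
  R1 -= 1*R0 → (0, 10, 7)  (L[1][0] := 1)
  R2 -= 4*R0 → (0, 8, 1)  (L[2][0] := 4)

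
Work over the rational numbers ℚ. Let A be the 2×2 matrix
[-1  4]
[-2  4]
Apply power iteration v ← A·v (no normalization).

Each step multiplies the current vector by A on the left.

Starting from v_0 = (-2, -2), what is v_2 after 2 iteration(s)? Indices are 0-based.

v_2 = (-10, -4)

v_0 = (-2, -2).
v_1 = A·v_0 = (-6, -4).
v_2 = A·v_1 = (-10, -4).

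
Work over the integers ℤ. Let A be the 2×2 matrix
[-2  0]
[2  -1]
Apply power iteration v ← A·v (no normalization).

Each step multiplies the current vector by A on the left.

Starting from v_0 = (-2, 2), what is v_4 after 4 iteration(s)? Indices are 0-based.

v_4 = (-32, 62)

v_0 = (-2, 2).
v_1 = A·v_0 = (4, -6).
v_2 = A·v_1 = (-8, 14).
v_3 = A·v_2 = (16, -30).
v_4 = A·v_3 = (-32, 62).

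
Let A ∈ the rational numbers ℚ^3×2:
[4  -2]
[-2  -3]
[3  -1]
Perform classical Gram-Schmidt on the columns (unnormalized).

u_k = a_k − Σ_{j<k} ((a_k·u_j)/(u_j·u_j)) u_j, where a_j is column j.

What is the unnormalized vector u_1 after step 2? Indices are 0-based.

u_1 = (-38/29, -97/29, -14/29)

Step 1: u_0 = a_0 = (4, -2, 3).
Step 2: u_1 = a_1 − (-5/29)·u_0 = (-38/29, -97/29, -14/29).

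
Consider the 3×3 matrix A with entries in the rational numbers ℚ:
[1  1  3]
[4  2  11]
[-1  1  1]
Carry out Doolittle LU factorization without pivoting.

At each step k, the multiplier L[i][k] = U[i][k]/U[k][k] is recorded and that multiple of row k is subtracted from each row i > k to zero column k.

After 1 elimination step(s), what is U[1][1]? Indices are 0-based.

Step 1: pivot at (0,0) is 1.
  row1 ← row1 − (4)·row0  ⇒  L[1][0]=4, U row1=(0, -2, -1)
  row2 ← row2 − (-1)·row0  ⇒  L[2][0]=-1, U row2=(0, 2, 4)

U[1][1] = -2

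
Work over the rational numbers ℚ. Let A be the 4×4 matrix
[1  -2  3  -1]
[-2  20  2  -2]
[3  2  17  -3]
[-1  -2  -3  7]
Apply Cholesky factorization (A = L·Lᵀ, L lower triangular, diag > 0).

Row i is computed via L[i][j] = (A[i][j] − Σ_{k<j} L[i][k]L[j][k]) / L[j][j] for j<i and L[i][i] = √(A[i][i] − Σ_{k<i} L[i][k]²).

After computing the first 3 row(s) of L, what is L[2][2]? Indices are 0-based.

L[2][2] = 2

Step 1: L[0][0] = √(1) = 1.
  L[1][0] = (-2) / L[0][0] = -2.
Step 2: L[1][1] = √(16) = 4.
  L[2][0] = (3) / L[0][0] = 3.
  L[2][1] = (8) / L[1][1] = 2.
Step 3: L[2][2] = √(4) = 2.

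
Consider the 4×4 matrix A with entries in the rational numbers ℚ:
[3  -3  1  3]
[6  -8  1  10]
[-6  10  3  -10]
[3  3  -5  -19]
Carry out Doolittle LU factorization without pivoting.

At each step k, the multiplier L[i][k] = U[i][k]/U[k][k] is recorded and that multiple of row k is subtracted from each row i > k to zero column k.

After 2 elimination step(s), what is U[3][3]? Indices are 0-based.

[col 0] pivot 3
  R1 -= 2*R0 → (0, -2, -1, 4)  (L[1][0] := 2)
  R2 -= -2*R0 → (0, 4, 5, -4)  (L[2][0] := -2)
  R3 -= 1*R0 → (0, 6, -6, -22)  (L[3][0] := 1)
[col 1] pivot -2
  R2 -= -2*R1 → (0, 0, 3, 4)  (L[2][1] := -2)
  R3 -= -3*R1 → (0, 0, -9, -10)  (L[3][1] := -3)

U[3][3] = -10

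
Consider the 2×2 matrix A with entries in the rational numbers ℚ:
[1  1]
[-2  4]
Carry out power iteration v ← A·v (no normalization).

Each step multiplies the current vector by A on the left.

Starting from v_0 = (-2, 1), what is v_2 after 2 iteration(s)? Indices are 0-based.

v_2 = (7, 34)

v_0 = (-2, 1).
v_1 = A·v_0 = (-1, 8).
v_2 = A·v_1 = (7, 34).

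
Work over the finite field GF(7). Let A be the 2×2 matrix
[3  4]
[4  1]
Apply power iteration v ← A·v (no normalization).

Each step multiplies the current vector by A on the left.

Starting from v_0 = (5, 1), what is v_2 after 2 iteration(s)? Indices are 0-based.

v_2 = (1, 6)

v_0 = (5, 1).
v_1 = A·v_0 = (5, 0).
v_2 = A·v_1 = (1, 6).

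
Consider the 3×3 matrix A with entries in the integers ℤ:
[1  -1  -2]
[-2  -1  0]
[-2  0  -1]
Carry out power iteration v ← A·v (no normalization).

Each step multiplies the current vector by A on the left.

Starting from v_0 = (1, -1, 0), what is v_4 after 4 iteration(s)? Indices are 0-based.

v_4 = (49, -17, -16)

v_0 = (1, -1, 0).
v_1 = A·v_0 = (2, -1, -2).
v_2 = A·v_1 = (7, -3, -2).
v_3 = A·v_2 = (14, -11, -12).
v_4 = A·v_3 = (49, -17, -16).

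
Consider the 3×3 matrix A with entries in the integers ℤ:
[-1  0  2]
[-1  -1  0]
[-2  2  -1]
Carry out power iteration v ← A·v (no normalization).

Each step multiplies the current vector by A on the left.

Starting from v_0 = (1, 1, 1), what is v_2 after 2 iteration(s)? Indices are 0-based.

v_0 = (1, 1, 1).
v_1 = A·v_0 = (1, -2, -1).
v_2 = A·v_1 = (-3, 1, -5).

v_2 = (-3, 1, -5)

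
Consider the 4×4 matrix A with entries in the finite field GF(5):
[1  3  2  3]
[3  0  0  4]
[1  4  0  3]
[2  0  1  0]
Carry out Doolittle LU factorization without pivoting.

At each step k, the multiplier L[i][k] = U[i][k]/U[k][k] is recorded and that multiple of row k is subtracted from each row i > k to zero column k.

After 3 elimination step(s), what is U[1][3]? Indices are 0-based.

k=0: U[0][0]=1
  eliminate (1,0): mult=3, new row 1: (0, 1, 4, 0); set L[1][0]=3
  eliminate (2,0): mult=1, new row 2: (0, 1, 3, 0); set L[2][0]=1
  eliminate (3,0): mult=2, new row 3: (0, 4, 2, 4); set L[3][0]=2
k=1: U[1][1]=1
  eliminate (2,1): mult=1, new row 2: (0, 0, 4, 0); set L[2][1]=1
  eliminate (3,1): mult=4, new row 3: (0, 0, 1, 4); set L[3][1]=4
k=2: U[2][2]=4
  eliminate (3,2): mult=4, new row 3: (0, 0, 0, 4); set L[3][2]=4

U[1][3] = 0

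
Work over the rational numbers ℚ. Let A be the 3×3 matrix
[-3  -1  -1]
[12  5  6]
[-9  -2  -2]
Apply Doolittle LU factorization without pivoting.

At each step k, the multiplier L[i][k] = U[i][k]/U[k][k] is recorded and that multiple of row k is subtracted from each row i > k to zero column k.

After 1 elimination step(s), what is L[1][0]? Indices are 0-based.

Step 1: pivot at (0,0) is -3.
  row1 ← row1 − (-4)·row0  ⇒  L[1][0]=-4, U row1=(0, 1, 2)
  row2 ← row2 − (3)·row0  ⇒  L[2][0]=3, U row2=(0, 1, 1)

L[1][0] = -4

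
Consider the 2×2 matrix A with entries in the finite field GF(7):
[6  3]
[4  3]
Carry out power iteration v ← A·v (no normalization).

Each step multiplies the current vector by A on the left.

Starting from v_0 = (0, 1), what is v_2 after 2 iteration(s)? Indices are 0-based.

v_0 = (0, 1).
v_1 = A·v_0 = (3, 3).
v_2 = A·v_1 = (6, 0).

v_2 = (6, 0)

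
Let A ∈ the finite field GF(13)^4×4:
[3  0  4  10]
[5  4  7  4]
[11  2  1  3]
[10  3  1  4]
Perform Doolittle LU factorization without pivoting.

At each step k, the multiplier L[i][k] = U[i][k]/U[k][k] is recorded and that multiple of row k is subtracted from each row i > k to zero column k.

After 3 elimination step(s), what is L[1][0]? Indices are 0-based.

[col 0] pivot 3
  R1 -= 6*R0 → (0, 4, 9, 9)  (L[1][0] := 6)
  R2 -= 8*R0 → (0, 2, 8, 1)  (L[2][0] := 8)
  R3 -= 12*R0 → (0, 3, 5, 1)  (L[3][0] := 12)
[col 1] pivot 4
  R2 -= 7*R1 → (0, 0, 10, 3)  (L[2][1] := 7)
  R3 -= 4*R1 → (0, 0, 8, 4)  (L[3][1] := 4)
[col 2] pivot 10
  R3 -= 6*R2 → (0, 0, 0, 12)  (L[3][2] := 6)

L[1][0] = 6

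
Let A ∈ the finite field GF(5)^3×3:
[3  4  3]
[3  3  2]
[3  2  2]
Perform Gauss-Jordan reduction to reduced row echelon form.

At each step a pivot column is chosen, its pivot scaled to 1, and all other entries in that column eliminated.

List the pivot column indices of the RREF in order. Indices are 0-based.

step 1: normalize row 0 (÷3) = (1, 3, 1)
  row 1: subtract 3×row0 = (0, 4, 4)
  row 2: subtract 3×row0 = (0, 3, 4)
step 2: normalize row 1 (÷4) = (0, 1, 1)
  row 0: subtract 3×row1 = (1, 0, 3)
  row 2: subtract 3×row1 = (0, 0, 1)
step 3: normalize row 2 (÷1) = (0, 0, 1)
  row 0: subtract 3×row2 = (1, 0, 0)
  row 1: subtract 1×row2 = (0, 1, 0)

pivot columns: 0, 1, 2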